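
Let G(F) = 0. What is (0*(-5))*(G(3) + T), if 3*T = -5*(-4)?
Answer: 0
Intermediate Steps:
T = 20/3 (T = (-5*(-4))/3 = (⅓)*20 = 20/3 ≈ 6.6667)
(0*(-5))*(G(3) + T) = (0*(-5))*(0 + 20/3) = 0*(20/3) = 0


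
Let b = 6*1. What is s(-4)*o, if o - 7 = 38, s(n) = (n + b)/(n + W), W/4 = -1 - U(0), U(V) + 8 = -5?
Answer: 45/22 ≈ 2.0455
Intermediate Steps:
U(V) = -13 (U(V) = -8 - 5 = -13)
b = 6
W = 48 (W = 4*(-1 - 1*(-13)) = 4*(-1 + 13) = 4*12 = 48)
s(n) = (6 + n)/(48 + n) (s(n) = (n + 6)/(n + 48) = (6 + n)/(48 + n))
o = 45 (o = 7 + 38 = 45)
s(-4)*o = ((6 - 4)/(48 - 4))*45 = (2/44)*45 = ((1/44)*2)*45 = (1/22)*45 = 45/22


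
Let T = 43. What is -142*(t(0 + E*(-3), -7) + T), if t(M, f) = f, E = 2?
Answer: -5112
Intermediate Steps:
-142*(t(0 + E*(-3), -7) + T) = -142*(-7 + 43) = -142*36 = -5112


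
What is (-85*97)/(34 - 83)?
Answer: 8245/49 ≈ 168.27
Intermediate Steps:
(-85*97)/(34 - 83) = -8245/(-49) = -8245*(-1/49) = 8245/49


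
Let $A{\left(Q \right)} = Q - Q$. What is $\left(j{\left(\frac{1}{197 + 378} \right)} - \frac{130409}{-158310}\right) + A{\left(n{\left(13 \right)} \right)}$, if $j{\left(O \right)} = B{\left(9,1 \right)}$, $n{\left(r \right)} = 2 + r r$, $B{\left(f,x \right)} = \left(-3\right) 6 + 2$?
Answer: $- \frac{2402551}{158310} \approx -15.176$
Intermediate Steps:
$B{\left(f,x \right)} = -16$ ($B{\left(f,x \right)} = -18 + 2 = -16$)
$n{\left(r \right)} = 2 + r^{2}$
$j{\left(O \right)} = -16$
$A{\left(Q \right)} = 0$
$\left(j{\left(\frac{1}{197 + 378} \right)} - \frac{130409}{-158310}\right) + A{\left(n{\left(13 \right)} \right)} = \left(-16 - \frac{130409}{-158310}\right) + 0 = \left(-16 - - \frac{130409}{158310}\right) + 0 = \left(-16 + \frac{130409}{158310}\right) + 0 = - \frac{2402551}{158310} + 0 = - \frac{2402551}{158310}$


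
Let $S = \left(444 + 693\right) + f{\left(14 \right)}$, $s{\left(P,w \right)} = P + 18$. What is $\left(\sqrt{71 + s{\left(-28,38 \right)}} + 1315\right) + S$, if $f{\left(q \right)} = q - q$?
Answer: $2452 + \sqrt{61} \approx 2459.8$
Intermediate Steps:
$s{\left(P,w \right)} = 18 + P$
$f{\left(q \right)} = 0$
$S = 1137$ ($S = \left(444 + 693\right) + 0 = 1137 + 0 = 1137$)
$\left(\sqrt{71 + s{\left(-28,38 \right)}} + 1315\right) + S = \left(\sqrt{71 + \left(18 - 28\right)} + 1315\right) + 1137 = \left(\sqrt{71 - 10} + 1315\right) + 1137 = \left(\sqrt{61} + 1315\right) + 1137 = \left(1315 + \sqrt{61}\right) + 1137 = 2452 + \sqrt{61}$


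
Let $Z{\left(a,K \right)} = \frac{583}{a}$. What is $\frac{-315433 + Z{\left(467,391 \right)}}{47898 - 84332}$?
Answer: $\frac{73653314}{8507339} \approx 8.6576$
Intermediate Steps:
$\frac{-315433 + Z{\left(467,391 \right)}}{47898 - 84332} = \frac{-315433 + \frac{583}{467}}{47898 - 84332} = \frac{-315433 + 583 \cdot \frac{1}{467}}{-36434} = \left(-315433 + \frac{583}{467}\right) \left(- \frac{1}{36434}\right) = \left(- \frac{147306628}{467}\right) \left(- \frac{1}{36434}\right) = \frac{73653314}{8507339}$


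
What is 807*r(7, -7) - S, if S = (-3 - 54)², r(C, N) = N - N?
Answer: -3249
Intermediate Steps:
r(C, N) = 0
S = 3249 (S = (-57)² = 3249)
807*r(7, -7) - S = 807*0 - 1*3249 = 0 - 3249 = -3249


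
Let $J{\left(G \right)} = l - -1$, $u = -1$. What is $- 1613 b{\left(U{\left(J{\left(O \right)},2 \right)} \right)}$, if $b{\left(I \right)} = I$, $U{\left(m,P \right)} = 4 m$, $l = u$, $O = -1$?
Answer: $0$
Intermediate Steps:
$l = -1$
$J{\left(G \right)} = 0$ ($J{\left(G \right)} = -1 - -1 = -1 + 1 = 0$)
$- 1613 b{\left(U{\left(J{\left(O \right)},2 \right)} \right)} = - 1613 \cdot 4 \cdot 0 = \left(-1613\right) 0 = 0$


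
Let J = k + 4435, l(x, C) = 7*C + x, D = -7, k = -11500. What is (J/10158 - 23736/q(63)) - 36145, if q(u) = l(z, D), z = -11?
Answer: -605249117/16930 ≈ -35750.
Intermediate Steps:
l(x, C) = x + 7*C
q(u) = -60 (q(u) = -11 + 7*(-7) = -11 - 49 = -60)
J = -7065 (J = -11500 + 4435 = -7065)
(J/10158 - 23736/q(63)) - 36145 = (-7065/10158 - 23736/(-60)) - 36145 = (-7065*1/10158 - 23736*(-1/60)) - 36145 = (-2355/3386 + 1978/5) - 36145 = 6685733/16930 - 36145 = -605249117/16930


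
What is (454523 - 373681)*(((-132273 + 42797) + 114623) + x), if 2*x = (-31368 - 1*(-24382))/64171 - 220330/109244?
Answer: 7125433311624557741/3505148362 ≈ 2.0328e+9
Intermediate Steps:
x = -7450987507/7010296724 (x = ((-31368 - 1*(-24382))/64171 - 220330/109244)/2 = ((-31368 + 24382)*(1/64171) - 220330*1/109244)/2 = (-6986*1/64171 - 110165/54622)/2 = (-6986/64171 - 110165/54622)/2 = (½)*(-7450987507/3505148362) = -7450987507/7010296724 ≈ -1.0629)
(454523 - 373681)*(((-132273 + 42797) + 114623) + x) = (454523 - 373681)*(((-132273 + 42797) + 114623) - 7450987507/7010296724) = 80842*((-89476 + 114623) - 7450987507/7010296724) = 80842*(25147 - 7450987507/7010296724) = 80842*(176280480730921/7010296724) = 7125433311624557741/3505148362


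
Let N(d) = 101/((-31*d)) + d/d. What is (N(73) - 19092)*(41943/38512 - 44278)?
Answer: 36834742465660181/43576328 ≈ 8.4529e+8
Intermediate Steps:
N(d) = 1 - 101/(31*d) (N(d) = 101*(-1/(31*d)) + 1 = -101/(31*d) + 1 = 1 - 101/(31*d))
(N(73) - 19092)*(41943/38512 - 44278) = ((-101/31 + 73)/73 - 19092)*(41943/38512 - 44278) = ((1/73)*(2162/31) - 19092)*(41943*(1/38512) - 44278) = (2162/2263 - 19092)*(41943/38512 - 44278) = -43203034/2263*(-1705192393/38512) = 36834742465660181/43576328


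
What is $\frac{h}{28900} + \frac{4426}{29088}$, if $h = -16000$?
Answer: $- \frac{1687483}{4203216} \approx -0.40147$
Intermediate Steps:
$\frac{h}{28900} + \frac{4426}{29088} = - \frac{16000}{28900} + \frac{4426}{29088} = \left(-16000\right) \frac{1}{28900} + 4426 \cdot \frac{1}{29088} = - \frac{160}{289} + \frac{2213}{14544} = - \frac{1687483}{4203216}$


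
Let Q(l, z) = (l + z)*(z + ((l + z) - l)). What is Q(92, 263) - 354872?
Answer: -168142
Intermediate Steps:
Q(l, z) = 2*z*(l + z) (Q(l, z) = (l + z)*(z + z) = (l + z)*(2*z) = 2*z*(l + z))
Q(92, 263) - 354872 = 2*263*(92 + 263) - 354872 = 2*263*355 - 354872 = 186730 - 354872 = -168142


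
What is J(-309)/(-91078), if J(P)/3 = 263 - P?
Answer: -66/3503 ≈ -0.018841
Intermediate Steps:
J(P) = 789 - 3*P (J(P) = 3*(263 - P) = 789 - 3*P)
J(-309)/(-91078) = (789 - 3*(-309))/(-91078) = (789 + 927)*(-1/91078) = 1716*(-1/91078) = -66/3503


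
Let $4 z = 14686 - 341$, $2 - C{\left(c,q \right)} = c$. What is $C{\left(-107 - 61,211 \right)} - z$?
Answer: $- \frac{13665}{4} \approx -3416.3$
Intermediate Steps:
$C{\left(c,q \right)} = 2 - c$
$z = \frac{14345}{4}$ ($z = \frac{14686 - 341}{4} = \frac{1}{4} \cdot 14345 = \frac{14345}{4} \approx 3586.3$)
$C{\left(-107 - 61,211 \right)} - z = \left(2 - \left(-107 - 61\right)\right) - \frac{14345}{4} = \left(2 - -168\right) - \frac{14345}{4} = \left(2 + 168\right) - \frac{14345}{4} = 170 - \frac{14345}{4} = - \frac{13665}{4}$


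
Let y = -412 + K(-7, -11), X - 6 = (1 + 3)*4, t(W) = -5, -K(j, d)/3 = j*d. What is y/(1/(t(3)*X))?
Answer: 70730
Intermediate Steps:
K(j, d) = -3*d*j (K(j, d) = -3*j*d = -3*d*j)
X = 22 (X = 6 + (1 + 3)*4 = 6 + 4*4 = 6 + 16 = 22)
y = -643 (y = -412 - 3*(-11)*(-7) = -412 - 231 = -643)
y/(1/(t(3)*X)) = -643*(-5*22) = -643/(1/(-110)) = -643/(-1/110) = -643*(-110) = 70730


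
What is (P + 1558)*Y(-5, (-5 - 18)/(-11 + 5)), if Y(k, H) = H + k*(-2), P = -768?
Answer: 32785/3 ≈ 10928.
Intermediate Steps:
Y(k, H) = H - 2*k
(P + 1558)*Y(-5, (-5 - 18)/(-11 + 5)) = (-768 + 1558)*((-5 - 18)/(-11 + 5) - 2*(-5)) = 790*(-23/(-6) + 10) = 790*(-23*(-1/6) + 10) = 790*(23/6 + 10) = 790*(83/6) = 32785/3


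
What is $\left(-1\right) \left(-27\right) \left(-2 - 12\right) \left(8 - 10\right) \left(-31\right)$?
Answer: $-23436$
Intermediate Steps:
$\left(-1\right) \left(-27\right) \left(-2 - 12\right) \left(8 - 10\right) \left(-31\right) = 27 \left(\left(-14\right) \left(-2\right)\right) \left(-31\right) = 27 \cdot 28 \left(-31\right) = 756 \left(-31\right) = -23436$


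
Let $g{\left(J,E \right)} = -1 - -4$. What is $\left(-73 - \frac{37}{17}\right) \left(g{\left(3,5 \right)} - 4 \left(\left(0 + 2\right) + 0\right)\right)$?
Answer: $\frac{6390}{17} \approx 375.88$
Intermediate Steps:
$g{\left(J,E \right)} = 3$ ($g{\left(J,E \right)} = -1 + 4 = 3$)
$\left(-73 - \frac{37}{17}\right) \left(g{\left(3,5 \right)} - 4 \left(\left(0 + 2\right) + 0\right)\right) = \left(-73 - \frac{37}{17}\right) \left(3 - 4 \left(\left(0 + 2\right) + 0\right)\right) = \left(-73 - \frac{37}{17}\right) \left(3 - 4 \left(2 + 0\right)\right) = \left(-73 - \frac{37}{17}\right) \left(3 - 8\right) = - \frac{1278 \left(3 - 8\right)}{17} = \left(- \frac{1278}{17}\right) \left(-5\right) = \frac{6390}{17}$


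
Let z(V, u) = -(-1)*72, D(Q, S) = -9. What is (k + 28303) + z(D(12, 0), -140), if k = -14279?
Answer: 14096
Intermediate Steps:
z(V, u) = 72 (z(V, u) = -1*(-72) = 72)
(k + 28303) + z(D(12, 0), -140) = (-14279 + 28303) + 72 = 14024 + 72 = 14096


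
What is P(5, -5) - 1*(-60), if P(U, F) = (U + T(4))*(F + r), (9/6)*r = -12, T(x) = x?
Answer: -57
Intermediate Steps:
r = -8 (r = (⅔)*(-12) = -8)
P(U, F) = (-8 + F)*(4 + U) (P(U, F) = (U + 4)*(F - 8) = (4 + U)*(-8 + F) = (-8 + F)*(4 + U))
P(5, -5) - 1*(-60) = (-32 - 8*5 + 4*(-5) - 5*5) - 1*(-60) = (-32 - 40 - 20 - 25) + 60 = -117 + 60 = -57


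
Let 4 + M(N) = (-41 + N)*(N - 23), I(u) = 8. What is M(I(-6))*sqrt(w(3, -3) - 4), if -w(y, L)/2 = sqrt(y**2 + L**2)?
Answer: 491*sqrt(-4 - 6*sqrt(2)) ≈ 1734.9*I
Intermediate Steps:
M(N) = -4 + (-41 + N)*(-23 + N) (M(N) = -4 + (-41 + N)*(N - 23) = -4 + (-41 + N)*(-23 + N))
w(y, L) = -2*sqrt(L**2 + y**2) (w(y, L) = -2*sqrt(y**2 + L**2) = -2*sqrt(L**2 + y**2))
M(I(-6))*sqrt(w(3, -3) - 4) = (939 + 8**2 - 64*8)*sqrt(-2*sqrt((-3)**2 + 3**2) - 4) = (939 + 64 - 512)*sqrt(-2*sqrt(9 + 9) - 4) = 491*sqrt(-6*sqrt(2) - 4) = 491*sqrt(-4 - 6*sqrt(2))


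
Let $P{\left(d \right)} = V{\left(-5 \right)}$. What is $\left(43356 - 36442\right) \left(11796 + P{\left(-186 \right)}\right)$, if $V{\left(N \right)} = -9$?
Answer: $81495318$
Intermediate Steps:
$P{\left(d \right)} = -9$
$\left(43356 - 36442\right) \left(11796 + P{\left(-186 \right)}\right) = \left(43356 - 36442\right) \left(11796 - 9\right) = 6914 \cdot 11787 = 81495318$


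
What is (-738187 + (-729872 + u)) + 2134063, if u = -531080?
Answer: 134924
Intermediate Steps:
(-738187 + (-729872 + u)) + 2134063 = (-738187 + (-729872 - 531080)) + 2134063 = (-738187 - 1260952) + 2134063 = -1999139 + 2134063 = 134924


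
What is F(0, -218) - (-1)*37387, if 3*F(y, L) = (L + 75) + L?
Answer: 111800/3 ≈ 37267.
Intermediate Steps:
F(y, L) = 25 + 2*L/3 (F(y, L) = ((L + 75) + L)/3 = ((75 + L) + L)/3 = (75 + 2*L)/3 = 25 + 2*L/3)
F(0, -218) - (-1)*37387 = (25 + (⅔)*(-218)) - (-1)*37387 = (25 - 436/3) - 1*(-37387) = -361/3 + 37387 = 111800/3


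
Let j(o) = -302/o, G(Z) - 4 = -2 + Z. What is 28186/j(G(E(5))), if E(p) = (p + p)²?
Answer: -1437486/151 ≈ -9519.8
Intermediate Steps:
E(p) = 4*p² (E(p) = (2*p)² = 4*p²)
G(Z) = 2 + Z (G(Z) = 4 + (-2 + Z) = 2 + Z)
28186/j(G(E(5))) = 28186/((-302/(2 + 4*5²))) = 28186/((-302/(2 + 4*25))) = 28186/((-302/(2 + 100))) = 28186/((-302/102)) = 28186/((-302*1/102)) = 28186/(-151/51) = 28186*(-51/151) = -1437486/151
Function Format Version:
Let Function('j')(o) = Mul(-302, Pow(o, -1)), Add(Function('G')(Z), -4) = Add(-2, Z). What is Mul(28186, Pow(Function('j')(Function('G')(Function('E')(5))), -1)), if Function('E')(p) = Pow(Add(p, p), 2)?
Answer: Rational(-1437486, 151) ≈ -9519.8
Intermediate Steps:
Function('E')(p) = Mul(4, Pow(p, 2)) (Function('E')(p) = Pow(Mul(2, p), 2) = Mul(4, Pow(p, 2)))
Function('G')(Z) = Add(2, Z) (Function('G')(Z) = Add(4, Add(-2, Z)) = Add(2, Z))
Mul(28186, Pow(Function('j')(Function('G')(Function('E')(5))), -1)) = Mul(28186, Pow(Mul(-302, Pow(Add(2, Mul(4, Pow(5, 2))), -1)), -1)) = Mul(28186, Pow(Mul(-302, Pow(Add(2, Mul(4, 25)), -1)), -1)) = Mul(28186, Pow(Mul(-302, Pow(Add(2, 100), -1)), -1)) = Mul(28186, Pow(Mul(-302, Pow(102, -1)), -1)) = Mul(28186, Pow(Mul(-302, Rational(1, 102)), -1)) = Mul(28186, Pow(Rational(-151, 51), -1)) = Mul(28186, Rational(-51, 151)) = Rational(-1437486, 151)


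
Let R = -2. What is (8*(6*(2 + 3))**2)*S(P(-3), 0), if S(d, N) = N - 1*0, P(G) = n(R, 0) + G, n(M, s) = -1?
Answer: 0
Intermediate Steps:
P(G) = -1 + G
S(d, N) = N (S(d, N) = N + 0 = N)
(8*(6*(2 + 3))**2)*S(P(-3), 0) = (8*(6*(2 + 3))**2)*0 = (8*(6*5)**2)*0 = (8*30**2)*0 = (8*900)*0 = 7200*0 = 0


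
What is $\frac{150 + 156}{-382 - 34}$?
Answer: $- \frac{153}{208} \approx -0.73558$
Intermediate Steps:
$\frac{150 + 156}{-382 - 34} = \frac{306}{-416} = 306 \left(- \frac{1}{416}\right) = - \frac{153}{208}$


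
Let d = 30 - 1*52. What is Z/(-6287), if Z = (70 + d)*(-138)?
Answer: 6624/6287 ≈ 1.0536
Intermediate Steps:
d = -22 (d = 30 - 52 = -22)
Z = -6624 (Z = (70 - 22)*(-138) = 48*(-138) = -6624)
Z/(-6287) = -6624/(-6287) = -6624*(-1/6287) = 6624/6287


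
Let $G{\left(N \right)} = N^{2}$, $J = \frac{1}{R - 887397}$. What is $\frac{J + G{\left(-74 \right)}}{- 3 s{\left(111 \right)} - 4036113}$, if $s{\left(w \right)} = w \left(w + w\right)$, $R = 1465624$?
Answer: $- \frac{3166371053}{2376535520853} \approx -0.0013323$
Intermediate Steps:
$s{\left(w \right)} = 2 w^{2}$ ($s{\left(w \right)} = w 2 w = 2 w^{2}$)
$J = \frac{1}{578227}$ ($J = \frac{1}{1465624 - 887397} = \frac{1}{578227} \approx 1.7294 \cdot 10^{-6}$)
$\frac{J + G{\left(-74 \right)}}{- 3 s{\left(111 \right)} - 4036113} = \frac{\frac{1}{578227} + \left(-74\right)^{2}}{- 3 \cdot 2 \cdot 111^{2} - 4036113} = \frac{\frac{1}{578227} + 5476}{- 3 \cdot 2 \cdot 12321 - 4036113} = \frac{3166371053}{578227 \left(\left(-3\right) 24642 - 4036113\right)} = \frac{3166371053}{578227 \left(-73926 - 4036113\right)} = \frac{3166371053}{578227 \left(-4110039\right)} = \frac{3166371053}{578227} \left(- \frac{1}{4110039}\right) = - \frac{3166371053}{2376535520853}$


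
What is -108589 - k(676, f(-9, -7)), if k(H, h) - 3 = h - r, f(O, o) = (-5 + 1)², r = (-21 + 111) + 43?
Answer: -108475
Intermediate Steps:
r = 133 (r = 90 + 43 = 133)
f(O, o) = 16 (f(O, o) = (-4)² = 16)
k(H, h) = -130 + h (k(H, h) = 3 + (h - 1*133) = 3 + (h - 133) = 3 + (-133 + h) = -130 + h)
-108589 - k(676, f(-9, -7)) = -108589 - (-130 + 16) = -108589 - 1*(-114) = -108589 + 114 = -108475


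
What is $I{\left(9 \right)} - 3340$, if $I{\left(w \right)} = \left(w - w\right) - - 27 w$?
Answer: $-3097$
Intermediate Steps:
$I{\left(w \right)} = 27 w$ ($I{\left(w \right)} = 0 + 27 w = 27 w$)
$I{\left(9 \right)} - 3340 = 27 \cdot 9 - 3340 = 243 - 3340 = -3097$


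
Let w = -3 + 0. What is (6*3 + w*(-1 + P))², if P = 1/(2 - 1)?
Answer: 324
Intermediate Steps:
P = 1 (P = 1/1 = 1)
w = -3
(6*3 + w*(-1 + P))² = (6*3 - 3*(-1 + 1))² = (18 - 3*0)² = (18 + 0)² = 18² = 324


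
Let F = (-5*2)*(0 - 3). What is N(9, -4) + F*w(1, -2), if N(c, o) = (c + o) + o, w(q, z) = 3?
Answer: 91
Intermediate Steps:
F = 30 (F = -10*(-3) = 30)
N(c, o) = c + 2*o
N(9, -4) + F*w(1, -2) = (9 + 2*(-4)) + 30*3 = (9 - 8) + 90 = 1 + 90 = 91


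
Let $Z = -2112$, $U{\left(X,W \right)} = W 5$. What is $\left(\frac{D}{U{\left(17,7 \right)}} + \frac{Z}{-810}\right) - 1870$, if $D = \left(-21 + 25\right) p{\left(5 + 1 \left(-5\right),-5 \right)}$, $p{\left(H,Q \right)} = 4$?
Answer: $- \frac{1764254}{945} \approx -1866.9$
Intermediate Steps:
$U{\left(X,W \right)} = 5 W$
$D = 16$ ($D = \left(-21 + 25\right) 4 = 4 \cdot 4 = 16$)
$\left(\frac{D}{U{\left(17,7 \right)}} + \frac{Z}{-810}\right) - 1870 = \left(\frac{16}{5 \cdot 7} - \frac{2112}{-810}\right) - 1870 = \left(\frac{16}{35} - - \frac{352}{135}\right) - 1870 = \left(16 \cdot \frac{1}{35} + \frac{352}{135}\right) - 1870 = \left(\frac{16}{35} + \frac{352}{135}\right) - 1870 = \frac{2896}{945} - 1870 = - \frac{1764254}{945}$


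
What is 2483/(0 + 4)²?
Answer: 2483/16 ≈ 155.19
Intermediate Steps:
2483/(0 + 4)² = 2483/4² = 2483/16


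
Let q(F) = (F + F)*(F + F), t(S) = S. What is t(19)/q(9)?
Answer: 19/324 ≈ 0.058642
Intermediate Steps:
q(F) = 4*F**2 (q(F) = (2*F)*(2*F) = 4*F**2)
t(19)/q(9) = 19/(4*9**2) = 19/(4*81) = 19/324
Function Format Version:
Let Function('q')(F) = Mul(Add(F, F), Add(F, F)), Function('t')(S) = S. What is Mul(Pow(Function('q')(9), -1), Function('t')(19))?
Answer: Rational(19, 324) ≈ 0.058642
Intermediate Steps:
Function('q')(F) = Mul(4, Pow(F, 2)) (Function('q')(F) = Mul(Mul(2, F), Mul(2, F)) = Mul(4, Pow(F, 2)))
Mul(Pow(Function('q')(9), -1), Function('t')(19)) = Mul(Pow(Mul(4, Pow(9, 2)), -1), 19) = Mul(Pow(Mul(4, 81), -1), 19) = Mul(Pow(324, -1), 19) = Mul(Rational(1, 324), 19) = Rational(19, 324)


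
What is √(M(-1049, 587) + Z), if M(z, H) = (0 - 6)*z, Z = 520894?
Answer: 2*√131797 ≈ 726.08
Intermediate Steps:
M(z, H) = -6*z
√(M(-1049, 587) + Z) = √(-6*(-1049) + 520894) = √(6294 + 520894) = √527188 = 2*√131797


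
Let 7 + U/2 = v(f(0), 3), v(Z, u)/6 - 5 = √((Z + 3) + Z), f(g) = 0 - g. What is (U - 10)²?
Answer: 1728 + 864*√3 ≈ 3224.5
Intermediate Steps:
f(g) = -g
v(Z, u) = 30 + 6*√(3 + 2*Z) (v(Z, u) = 30 + 6*√((Z + 3) + Z) = 30 + 6*√((3 + Z) + Z) = 30 + 6*√(3 + 2*Z))
U = 46 + 12*√3 (U = -14 + 2*(30 + 6*√(3 + 2*(-1*0))) = -14 + 2*(30 + 6*√(3 + 2*0)) = -14 + 2*(30 + 6*√(3 + 0)) = -14 + 2*(30 + 6*√3) = -14 + (60 + 12*√3) = 46 + 12*√3 ≈ 66.785)
(U - 10)² = ((46 + 12*√3) - 10)² = (36 + 12*√3)²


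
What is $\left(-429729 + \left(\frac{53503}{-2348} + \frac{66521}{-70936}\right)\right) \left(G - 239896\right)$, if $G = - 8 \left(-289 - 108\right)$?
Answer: $\frac{529502969987687630}{5204929} \approx 1.0173 \cdot 10^{11}$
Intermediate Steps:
$G = 3176$ ($G = \left(-8\right) \left(-397\right) = 3176$)
$\left(-429729 + \left(\frac{53503}{-2348} + \frac{66521}{-70936}\right)\right) \left(G - 239896\right) = \left(-429729 + \left(\frac{53503}{-2348} + \frac{66521}{-70936}\right)\right) \left(3176 - 239896\right) = \left(-429729 + \left(53503 \left(- \frac{1}{2348}\right) + 66521 \left(- \frac{1}{70936}\right)\right)\right) \left(-236720\right) = \left(-429729 - \frac{987870029}{41639432}\right) \left(-236720\right) = \left(- \frac{17894659343957}{41639432}\right) \left(-236720\right) = \frac{529502969987687630}{5204929}$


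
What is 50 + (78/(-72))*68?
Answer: -71/3 ≈ -23.667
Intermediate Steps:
50 + (78/(-72))*68 = 50 + (78*(-1/72))*68 = 50 - 13/12*68 = 50 - 221/3 = -71/3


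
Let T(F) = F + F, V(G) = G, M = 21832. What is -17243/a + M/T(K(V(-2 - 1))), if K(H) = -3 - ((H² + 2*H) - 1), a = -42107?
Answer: -459553797/210535 ≈ -2182.8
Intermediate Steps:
K(H) = -2 - H² - 2*H (K(H) = -3 - (-1 + H² + 2*H) = -3 + (1 - H² - 2*H) = -2 - H² - 2*H)
T(F) = 2*F
-17243/a + M/T(K(V(-2 - 1))) = -17243/(-42107) + 21832/((2*(-2 - (-2 - 1)² - 2*(-2 - 1)))) = -17243*(-1/42107) + 21832/((2*(-2 - 1*(-3)² - 2*(-3)))) = 17243/42107 + 21832/((2*(-2 - 1*9 + 6))) = 17243/42107 + 21832/((2*(-2 - 9 + 6))) = 17243/42107 + 21832/((2*(-5))) = 17243/42107 + 21832/(-10) = 17243/42107 + 21832*(-⅒) = 17243/42107 - 10916/5 = -459553797/210535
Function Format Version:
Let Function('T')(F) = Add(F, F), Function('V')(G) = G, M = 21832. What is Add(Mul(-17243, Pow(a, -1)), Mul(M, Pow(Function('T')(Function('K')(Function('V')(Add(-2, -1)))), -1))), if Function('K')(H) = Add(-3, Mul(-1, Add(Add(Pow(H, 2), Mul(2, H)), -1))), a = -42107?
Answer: Rational(-459553797, 210535) ≈ -2182.8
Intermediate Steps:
Function('K')(H) = Add(-2, Mul(-1, Pow(H, 2)), Mul(-2, H)) (Function('K')(H) = Add(-3, Mul(-1, Add(-1, Pow(H, 2), Mul(2, H)))) = Add(-3, Add(1, Mul(-1, Pow(H, 2)), Mul(-2, H))) = Add(-2, Mul(-1, Pow(H, 2)), Mul(-2, H)))
Function('T')(F) = Mul(2, F)
Add(Mul(-17243, Pow(a, -1)), Mul(M, Pow(Function('T')(Function('K')(Function('V')(Add(-2, -1)))), -1))) = Add(Mul(-17243, Pow(-42107, -1)), Mul(21832, Pow(Mul(2, Add(-2, Mul(-1, Pow(Add(-2, -1), 2)), Mul(-2, Add(-2, -1)))), -1))) = Add(Mul(-17243, Rational(-1, 42107)), Mul(21832, Pow(Mul(2, Add(-2, Mul(-1, Pow(-3, 2)), Mul(-2, -3))), -1))) = Add(Rational(17243, 42107), Mul(21832, Pow(Mul(2, Add(-2, Mul(-1, 9), 6)), -1))) = Add(Rational(17243, 42107), Mul(21832, Pow(Mul(2, Add(-2, -9, 6)), -1))) = Add(Rational(17243, 42107), Mul(21832, Pow(Mul(2, -5), -1))) = Add(Rational(17243, 42107), Mul(21832, Pow(-10, -1))) = Add(Rational(17243, 42107), Mul(21832, Rational(-1, 10))) = Add(Rational(17243, 42107), Rational(-10916, 5)) = Rational(-459553797, 210535)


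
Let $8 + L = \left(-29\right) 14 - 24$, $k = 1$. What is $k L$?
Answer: $-438$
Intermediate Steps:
$L = -438$ ($L = -8 - 430 = -438$)
$k L = 1 \left(-438\right) = -438$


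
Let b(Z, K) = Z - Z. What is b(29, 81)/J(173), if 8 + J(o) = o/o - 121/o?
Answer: 0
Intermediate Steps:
b(Z, K) = 0
J(o) = -7 - 121/o (J(o) = -8 + (o/o - 121/o) = -8 + (1 - 121/o) = -7 - 121/o)
b(29, 81)/J(173) = 0/(-7 - 121/173) = 0/(-1332/173) = 0*(-173/1332) = 0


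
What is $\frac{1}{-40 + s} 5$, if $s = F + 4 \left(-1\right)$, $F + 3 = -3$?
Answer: $- \frac{1}{10} \approx -0.1$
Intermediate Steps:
$F = -6$ ($F = -3 - 3 = -6$)
$s = -10$ ($s = -6 + 4 \left(-1\right) = -6 - 4 = -10$)
$\frac{1}{-40 + s} 5 = \frac{1}{-40 - 10} \cdot 5 = \frac{1}{-50} \cdot 5 = \left(- \frac{1}{50}\right) 5 = - \frac{1}{10}$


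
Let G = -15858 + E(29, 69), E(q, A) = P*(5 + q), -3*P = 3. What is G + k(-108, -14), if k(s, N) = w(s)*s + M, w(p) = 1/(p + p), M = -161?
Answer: -32105/2 ≈ -16053.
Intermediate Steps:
P = -1 (P = -⅓*3 = -1)
w(p) = 1/(2*p)
k(s, N) = -321/2 (k(s, N) = (1/(2*s))*s - 161 = ½ - 161 = -321/2)
E(q, A) = -5 - q (E(q, A) = -(5 + q) = -5 - q)
G = -15892 (G = -15858 + (-5 - 1*29) = -15858 + (-5 - 29) = -15858 - 34 = -15892)
G + k(-108, -14) = -15892 - 321/2 = -32105/2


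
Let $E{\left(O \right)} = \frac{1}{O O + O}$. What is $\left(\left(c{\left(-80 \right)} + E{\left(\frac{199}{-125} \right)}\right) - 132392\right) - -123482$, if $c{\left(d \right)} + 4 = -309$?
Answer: $- \frac{135802273}{14726} \approx -9221.9$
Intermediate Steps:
$c{\left(d \right)} = -313$ ($c{\left(d \right)} = -4 - 309 = -313$)
$E{\left(O \right)} = \frac{1}{O + O^{2}}$ ($E{\left(O \right)} = \frac{1}{O^{2} + O} = \frac{1}{O + O^{2}}$)
$\left(\left(c{\left(-80 \right)} + E{\left(\frac{199}{-125} \right)}\right) - 132392\right) - -123482 = \left(\left(-313 + \frac{1}{\frac{199}{-125} \left(1 + \frac{199}{-125}\right)}\right) - 132392\right) - -123482 = \left(\left(-313 + \frac{1}{199 \left(- \frac{1}{125}\right) \left(1 + 199 \left(- \frac{1}{125}\right)\right)}\right) - 132392\right) + 123482 = \left(\left(-313 + \frac{1}{\left(- \frac{199}{125}\right) \left(1 - \frac{199}{125}\right)}\right) - 132392\right) + 123482 = \left(\left(-313 - \frac{125}{199 \left(- \frac{74}{125}\right)}\right) - 132392\right) + 123482 = \left(\left(-313 - - \frac{15625}{14726}\right) - 132392\right) + 123482 = \left(\left(-313 + \frac{15625}{14726}\right) - 132392\right) + 123482 = \left(- \frac{4593613}{14726} - 132392\right) + 123482 = - \frac{1954198205}{14726} + 123482 = - \frac{135802273}{14726}$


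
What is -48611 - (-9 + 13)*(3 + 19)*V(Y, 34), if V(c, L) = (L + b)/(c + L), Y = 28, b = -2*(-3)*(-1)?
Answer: -1508173/31 ≈ -48651.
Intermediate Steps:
b = -6 (b = 6*(-1) = -6)
V(c, L) = (-6 + L)/(L + c) (V(c, L) = (L - 6)/(c + L) = (-6 + L)/(L + c))
-48611 - (-9 + 13)*(3 + 19)*V(Y, 34) = -48611 - (-9 + 13)*(3 + 19)*(-6 + 34)/(34 + 28) = -48611 - 4*22*28/62 = -48611 - 88*(1/62)*28 = -48611 - 88*14/31 = -48611 - 1*1232/31 = -48611 - 1232/31 = -1508173/31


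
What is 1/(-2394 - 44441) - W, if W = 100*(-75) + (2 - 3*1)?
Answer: 351309334/46835 ≈ 7501.0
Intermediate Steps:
W = -7501 (W = -7500 + (2 - 3) = -7500 - 1 = -7501)
1/(-2394 - 44441) - W = 1/(-2394 - 44441) - 1*(-7501) = 1/(-46835) + 7501 = -1/46835 + 7501 = 351309334/46835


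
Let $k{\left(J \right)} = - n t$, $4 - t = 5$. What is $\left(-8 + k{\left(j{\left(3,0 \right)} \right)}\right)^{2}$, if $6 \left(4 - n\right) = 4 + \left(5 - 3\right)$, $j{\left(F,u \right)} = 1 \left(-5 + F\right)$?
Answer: $25$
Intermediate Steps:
$t = -1$ ($t = 4 - 5 = -1$)
$j{\left(F,u \right)} = -5 + F$
$n = 3$ ($n = 4 - \frac{4 + \left(5 - 3\right)}{6} = 4 - \frac{4 + 2}{6} = 4 - 1 = 3$)
$k{\left(J \right)} = 3$ ($k{\left(J \right)} = - 3 \left(-1\right) = \left(-1\right) \left(-3\right) = 3$)
$\left(-8 + k{\left(j{\left(3,0 \right)} \right)}\right)^{2} = \left(-8 + 3\right)^{2} = \left(-5\right)^{2} = 25$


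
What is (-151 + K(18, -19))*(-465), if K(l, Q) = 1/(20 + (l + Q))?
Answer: 1333620/19 ≈ 70191.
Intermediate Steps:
K(l, Q) = 1/(20 + Q + l) (K(l, Q) = 1/(20 + (Q + l)) = 1/(20 + Q + l))
(-151 + K(18, -19))*(-465) = (-151 + 1/(20 - 19 + 18))*(-465) = (-151 + 1/19)*(-465) = -2868/19*(-465) = 1333620/19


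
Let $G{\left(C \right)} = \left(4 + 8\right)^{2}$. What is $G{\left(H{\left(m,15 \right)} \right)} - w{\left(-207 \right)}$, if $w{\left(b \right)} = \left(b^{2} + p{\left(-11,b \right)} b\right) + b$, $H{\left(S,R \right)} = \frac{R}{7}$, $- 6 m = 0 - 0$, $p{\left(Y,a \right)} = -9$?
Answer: $-44361$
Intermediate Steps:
$m = 0$ ($m = - \frac{0 - 0}{6} = - \frac{0 + 0}{6} = \left(- \frac{1}{6}\right) 0 = 0$)
$H{\left(S,R \right)} = \frac{R}{7}$ ($H{\left(S,R \right)} = R \frac{1}{7} = \frac{R}{7}$)
$G{\left(C \right)} = 144$ ($G{\left(C \right)} = 12^{2} = 144$)
$w{\left(b \right)} = b^{2} - 8 b$ ($w{\left(b \right)} = \left(b^{2} - 9 b\right) + b = b^{2} - 8 b$)
$G{\left(H{\left(m,15 \right)} \right)} - w{\left(-207 \right)} = 144 - - 207 \left(-8 - 207\right) = 144 - \left(-207\right) \left(-215\right) = 144 - 44505 = -44361$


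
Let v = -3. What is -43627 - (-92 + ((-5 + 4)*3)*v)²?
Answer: -50516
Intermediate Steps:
-43627 - (-92 + ((-5 + 4)*3)*v)² = -43627 - (-92 + ((-5 + 4)*3)*(-3))² = -43627 - (-92 - 1*3*(-3))² = -43627 - (-92 - 3*(-3))² = -43627 - (-92 + 9)² = -43627 - 1*(-83)² = -43627 - 1*6889 = -43627 - 6889 = -50516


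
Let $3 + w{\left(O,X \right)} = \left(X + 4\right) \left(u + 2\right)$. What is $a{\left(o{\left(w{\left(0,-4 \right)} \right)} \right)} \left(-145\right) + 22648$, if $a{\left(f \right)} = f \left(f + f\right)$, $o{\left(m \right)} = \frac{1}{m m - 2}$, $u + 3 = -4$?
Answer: $\frac{1109462}{49} \approx 22642.0$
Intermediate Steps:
$u = -7$ ($u = -3 - 4 = -7$)
$w{\left(O,X \right)} = -23 - 5 X$ ($w{\left(O,X \right)} = -3 + \left(X + 4\right) \left(-7 + 2\right) = -3 + \left(4 + X\right) \left(-5\right) = -3 - \left(20 + 5 X\right) = -23 - 5 X$)
$o{\left(m \right)} = \frac{1}{-2 + m^{2}}$ ($o{\left(m \right)} = \frac{1}{m^{2} - 2} = \frac{1}{-2 + m^{2}}$)
$a{\left(f \right)} = 2 f^{2}$ ($a{\left(f \right)} = f 2 f = 2 f^{2}$)
$a{\left(o{\left(w{\left(0,-4 \right)} \right)} \right)} \left(-145\right) + 22648 = 2 \left(\frac{1}{-2 + \left(-23 - -20\right)^{2}}\right)^{2} \left(-145\right) + 22648 = 2 \left(\frac{1}{-2 + \left(-23 + 20\right)^{2}}\right)^{2} \left(-145\right) + 22648 = 2 \left(\frac{1}{-2 + \left(-3\right)^{2}}\right)^{2} \left(-145\right) + 22648 = 2 \left(\frac{1}{-2 + 9}\right)^{2} \left(-145\right) + 22648 = 2 \left(\frac{1}{7}\right)^{2} \left(-145\right) + 22648 = \frac{2}{49} \left(-145\right) + 22648 = - \frac{290}{49} + 22648 = \frac{1109462}{49}$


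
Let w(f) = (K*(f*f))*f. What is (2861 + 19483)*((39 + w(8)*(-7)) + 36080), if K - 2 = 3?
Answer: 406638456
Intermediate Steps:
K = 5 (K = 2 + 3 = 5)
w(f) = 5*f³ (w(f) = (5*(f*f))*f = (5*f²)*f = 5*f³)
(2861 + 19483)*((39 + w(8)*(-7)) + 36080) = (2861 + 19483)*((39 + (5*8³)*(-7)) + 36080) = 22344*((39 + (5*512)*(-7)) + 36080) = 22344*((39 + 2560*(-7)) + 36080) = 22344*((39 - 17920) + 36080) = 22344*(-17881 + 36080) = 22344*18199 = 406638456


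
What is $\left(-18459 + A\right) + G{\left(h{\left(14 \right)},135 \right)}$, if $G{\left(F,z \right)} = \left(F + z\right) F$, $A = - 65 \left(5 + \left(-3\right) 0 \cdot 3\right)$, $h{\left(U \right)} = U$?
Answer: $-16698$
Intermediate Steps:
$A = -325$ ($A = - 65 \left(5 + 0 \cdot 3\right) = - 65 \left(5 + 0\right) = \left(-65\right) 5 = -325$)
$G{\left(F,z \right)} = F \left(F + z\right)$
$\left(-18459 + A\right) + G{\left(h{\left(14 \right)},135 \right)} = \left(-18459 - 325\right) + 14 \left(14 + 135\right) = -18784 + 14 \cdot 149 = -18784 + 2086 = -16698$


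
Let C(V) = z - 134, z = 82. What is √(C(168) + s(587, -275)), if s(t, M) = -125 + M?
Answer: 2*I*√113 ≈ 21.26*I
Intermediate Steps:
C(V) = -52 (C(V) = 82 - 134 = -52)
√(C(168) + s(587, -275)) = √(-52 + (-125 - 275)) = √(-52 - 400) = √(-452) = 2*I*√113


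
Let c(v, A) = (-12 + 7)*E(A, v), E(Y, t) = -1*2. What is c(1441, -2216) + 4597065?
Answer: 4597075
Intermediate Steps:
E(Y, t) = -2
c(v, A) = 10 (c(v, A) = (-12 + 7)*(-2) = -5*(-2) = 10)
c(1441, -2216) + 4597065 = 10 + 4597065 = 4597075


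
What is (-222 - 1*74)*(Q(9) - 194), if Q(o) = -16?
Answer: 62160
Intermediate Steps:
(-222 - 1*74)*(Q(9) - 194) = (-222 - 1*74)*(-16 - 194) = (-222 - 74)*(-210) = -296*(-210) = 62160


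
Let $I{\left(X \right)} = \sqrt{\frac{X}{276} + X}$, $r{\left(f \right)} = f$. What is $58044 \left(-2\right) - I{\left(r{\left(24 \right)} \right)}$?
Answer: $-116088 - \frac{\sqrt{12742}}{23} \approx -1.1609 \cdot 10^{5}$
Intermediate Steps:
$I{\left(X \right)} = \frac{\sqrt{19113} \sqrt{X}}{138}$ ($I{\left(X \right)} = \sqrt{X \frac{1}{276} + X} = \sqrt{\frac{X}{276} + X} = \sqrt{\frac{277 X}{276}} = \frac{\sqrt{19113} \sqrt{X}}{138}$)
$58044 \left(-2\right) - I{\left(r{\left(24 \right)} \right)} = 58044 \left(-2\right) - \frac{\sqrt{19113} \sqrt{24}}{138} = -116088 - \frac{\sqrt{19113} \cdot 2 \sqrt{6}}{138} = -116088 - \frac{\sqrt{12742}}{23}$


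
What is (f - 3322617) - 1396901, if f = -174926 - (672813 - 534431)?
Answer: -5032826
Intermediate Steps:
f = -313308 (f = -174926 - 1*138382 = -174926 - 138382 = -313308)
(f - 3322617) - 1396901 = (-313308 - 3322617) - 1396901 = -3635925 - 1396901 = -5032826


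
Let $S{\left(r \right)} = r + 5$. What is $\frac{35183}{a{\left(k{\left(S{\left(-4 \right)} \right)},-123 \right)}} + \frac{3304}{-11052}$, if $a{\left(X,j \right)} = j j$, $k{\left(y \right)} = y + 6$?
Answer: $\frac{9412675}{4644603} \approx 2.0266$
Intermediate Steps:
$S{\left(r \right)} = 5 + r$
$k{\left(y \right)} = 6 + y$
$a{\left(X,j \right)} = j^{2}$
$\frac{35183}{a{\left(k{\left(S{\left(-4 \right)} \right)},-123 \right)}} + \frac{3304}{-11052} = \frac{35183}{\left(-123\right)^{2}} + \frac{3304}{-11052} = \frac{35183}{15129} + 3304 \left(- \frac{1}{11052}\right) = 35183 \cdot \frac{1}{15129} - \frac{826}{2763} = \frac{35183}{15129} - \frac{826}{2763} = \frac{9412675}{4644603}$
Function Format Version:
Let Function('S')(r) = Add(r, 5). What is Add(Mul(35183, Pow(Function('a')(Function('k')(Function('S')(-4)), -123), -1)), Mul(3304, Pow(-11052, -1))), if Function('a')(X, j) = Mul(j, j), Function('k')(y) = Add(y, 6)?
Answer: Rational(9412675, 4644603) ≈ 2.0266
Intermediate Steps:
Function('S')(r) = Add(5, r)
Function('k')(y) = Add(6, y)
Function('a')(X, j) = Pow(j, 2)
Add(Mul(35183, Pow(Function('a')(Function('k')(Function('S')(-4)), -123), -1)), Mul(3304, Pow(-11052, -1))) = Add(Mul(35183, Pow(Pow(-123, 2), -1)), Mul(3304, Pow(-11052, -1))) = Add(Mul(35183, Pow(15129, -1)), Mul(3304, Rational(-1, 11052))) = Add(Mul(35183, Rational(1, 15129)), Rational(-826, 2763)) = Add(Rational(35183, 15129), Rational(-826, 2763)) = Rational(9412675, 4644603)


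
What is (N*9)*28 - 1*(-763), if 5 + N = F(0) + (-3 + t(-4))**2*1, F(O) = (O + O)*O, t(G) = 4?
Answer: -245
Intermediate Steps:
F(O) = 2*O**2 (F(O) = (2*O)*O = 2*O**2)
N = -4 (N = -5 + (2*0**2 + (-3 + 4)**2*1) = -5 + (2*0 + 1**2*1) = -5 + (0 + 1*1) = -5 + (0 + 1) = -5 + 1 = -4)
(N*9)*28 - 1*(-763) = -4*9*28 - 1*(-763) = -36*28 + 763 = -1008 + 763 = -245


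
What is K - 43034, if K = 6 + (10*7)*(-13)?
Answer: -43938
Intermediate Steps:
K = -904 (K = 6 + 70*(-13) = 6 - 910 = -904)
K - 43034 = -904 - 43034 = -43938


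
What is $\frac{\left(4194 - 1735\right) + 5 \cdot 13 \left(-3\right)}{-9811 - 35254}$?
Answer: $- \frac{2264}{45065} \approx -0.050239$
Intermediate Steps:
$\frac{\left(4194 - 1735\right) + 5 \cdot 13 \left(-3\right)}{-9811 - 35254} = \frac{\left(4194 - 1735\right) + 65 \left(-3\right)}{-45065} = \left(2459 - 195\right) \left(- \frac{1}{45065}\right) = 2264 \left(- \frac{1}{45065}\right) = - \frac{2264}{45065}$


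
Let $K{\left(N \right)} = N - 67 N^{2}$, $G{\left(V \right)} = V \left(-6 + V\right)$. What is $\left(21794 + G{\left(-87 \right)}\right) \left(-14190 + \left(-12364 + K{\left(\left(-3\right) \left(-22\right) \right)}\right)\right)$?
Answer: $-9513590900$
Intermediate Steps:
$\left(21794 + G{\left(-87 \right)}\right) \left(-14190 + \left(-12364 + K{\left(\left(-3\right) \left(-22\right) \right)}\right)\right) = \left(21794 - 87 \left(-6 - 87\right)\right) \left(-14190 + \left(-12364 + \left(-3\right) \left(-22\right) \left(1 - 67 \left(\left(-3\right) \left(-22\right)\right)\right)\right)\right) = \left(21794 - -8091\right) \left(-14190 + \left(-12364 + 66 \left(1 - 4422\right)\right)\right) = \left(21794 + 8091\right) \left(-14190 + \left(-12364 + 66 \left(1 - 4422\right)\right)\right) = 29885 \left(-14190 + \left(-12364 + 66 \left(-4421\right)\right)\right) = 29885 \left(-14190 - 304150\right) = 29885 \left(-318340\right) = -9513590900$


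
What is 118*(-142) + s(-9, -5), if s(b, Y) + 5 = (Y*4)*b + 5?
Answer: -16576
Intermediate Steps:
s(b, Y) = 4*Y*b (s(b, Y) = -5 + ((Y*4)*b + 5) = -5 + ((4*Y)*b + 5) = -5 + (4*Y*b + 5) = -5 + (5 + 4*Y*b) = 4*Y*b)
118*(-142) + s(-9, -5) = 118*(-142) + 4*(-5)*(-9) = -16756 + 180 = -16576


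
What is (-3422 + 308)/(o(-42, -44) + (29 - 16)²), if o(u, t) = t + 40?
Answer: -1038/55 ≈ -18.873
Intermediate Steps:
o(u, t) = 40 + t
(-3422 + 308)/(o(-42, -44) + (29 - 16)²) = (-3422 + 308)/((40 - 44) + (29 - 16)²) = -3114/(-4 + 13²) = -3114/(-4 + 169) = -3114/165 = -3114*1/165 = -1038/55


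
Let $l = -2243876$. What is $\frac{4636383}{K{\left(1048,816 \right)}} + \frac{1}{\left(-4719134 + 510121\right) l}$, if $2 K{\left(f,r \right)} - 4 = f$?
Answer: $\frac{21894167166044599565}{2483904355904044} \approx 8814.4$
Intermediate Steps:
$K{\left(f,r \right)} = 2 + \frac{f}{2}$
$\frac{4636383}{K{\left(1048,816 \right)}} + \frac{1}{\left(-4719134 + 510121\right) l} = \frac{4636383}{2 + \frac{1}{2} \cdot 1048} + \frac{1}{\left(-4719134 + 510121\right) \left(-2243876\right)} = \frac{4636383}{2 + 524} + \frac{1}{-4209013} \left(- \frac{1}{2243876}\right) = \frac{4636383}{526} - - \frac{1}{9444503254388} = 4636383 \cdot \frac{1}{526} + \frac{1}{9444503254388} = \frac{4636383}{526} + \frac{1}{9444503254388} = \frac{21894167166044599565}{2483904355904044}$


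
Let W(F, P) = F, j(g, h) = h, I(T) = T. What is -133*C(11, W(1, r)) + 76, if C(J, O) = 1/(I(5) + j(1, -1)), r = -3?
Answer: 171/4 ≈ 42.750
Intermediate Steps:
C(J, O) = 1/4 (C(J, O) = 1/(5 - 1) = 1/4)
-133*C(11, W(1, r)) + 76 = -133*1/4 + 76 = -133/4 + 76 = 171/4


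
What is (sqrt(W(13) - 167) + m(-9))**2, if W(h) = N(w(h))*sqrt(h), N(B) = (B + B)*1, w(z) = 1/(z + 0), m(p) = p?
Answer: (117 - I*sqrt(13)*sqrt(2171 - 2*sqrt(13)))**2/169 ≈ -85.445 - 232.22*I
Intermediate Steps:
w(z) = 1/z
N(B) = 2*B (N(B) = (2*B)*1 = 2*B)
W(h) = 2/sqrt(h) (W(h) = (2/h)*sqrt(h) = 2/sqrt(h))
(sqrt(W(13) - 167) + m(-9))**2 = (sqrt(2/sqrt(13) - 167) - 9)**2 = (sqrt(2*(sqrt(13)/13) - 167) - 9)**2 = (sqrt(2*sqrt(13)/13 - 167) - 9)**2 = (sqrt(-167 + 2*sqrt(13)/13) - 9)**2 = (-9 + sqrt(-167 + 2*sqrt(13)/13))**2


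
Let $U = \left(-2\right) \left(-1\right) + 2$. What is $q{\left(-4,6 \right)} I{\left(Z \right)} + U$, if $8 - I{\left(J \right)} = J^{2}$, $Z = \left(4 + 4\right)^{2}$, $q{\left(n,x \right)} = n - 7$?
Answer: $44972$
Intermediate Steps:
$U = 4$ ($U = 2 + 2 = 4$)
$q{\left(n,x \right)} = -7 + n$ ($q{\left(n,x \right)} = n - 7 = -7 + n$)
$Z = 64$ ($Z = 8^{2} = 64$)
$I{\left(J \right)} = 8 - J^{2}$
$q{\left(-4,6 \right)} I{\left(Z \right)} + U = \left(-7 - 4\right) \left(8 - 64^{2}\right) + 4 = - 11 \left(8 - 4096\right) + 4 = \left(-11\right) \left(-4088\right) + 4 = 44968 + 4 = 44972$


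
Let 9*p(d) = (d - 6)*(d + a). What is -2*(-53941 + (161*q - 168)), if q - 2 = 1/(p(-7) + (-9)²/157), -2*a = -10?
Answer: 517083528/4811 ≈ 1.0748e+5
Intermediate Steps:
a = 5 (a = -½*(-10) = 5)
p(d) = (-6 + d)*(5 + d)/9 (p(d) = ((d - 6)*(d + 5))/9 = ((-6 + d)*(5 + d))/9 = (-6 + d)*(5 + d)/9)
q = 11035/4811 (q = 2 + 1/((-10/3 - ⅑*(-7) + (⅑)*(-7)²) + (-9)²/157) = 2 + 1/((-10/3 + 7/9 + (⅑)*49) + 81*(1/157)) = 2 + 1/((-10/3 + 7/9 + 49/9) + 81/157) = 2 + 1/(26/9 + 81/157) = 2 + 1/(4811/1413) = 2 + 1413/4811 = 11035/4811 ≈ 2.2937)
-2*(-53941 + (161*q - 168)) = -2*(-53941 + (161*(11035/4811) - 168)) = -2*(-53941 + (1776635/4811 - 168)) = -2*(-53941 + 968387/4811) = -2*(-258541764/4811) = 517083528/4811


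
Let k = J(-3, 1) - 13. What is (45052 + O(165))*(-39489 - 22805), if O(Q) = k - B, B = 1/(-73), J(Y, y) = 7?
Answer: -204845035546/73 ≈ -2.8061e+9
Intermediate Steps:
B = -1/73 ≈ -0.013699
k = -6 (k = 7 - 13 = -6)
O(Q) = -437/73 (O(Q) = -6 - 1*(-1/73) = -6 + 1/73 = -437/73)
(45052 + O(165))*(-39489 - 22805) = (45052 - 437/73)*(-39489 - 22805) = (3288359/73)*(-62294) = -204845035546/73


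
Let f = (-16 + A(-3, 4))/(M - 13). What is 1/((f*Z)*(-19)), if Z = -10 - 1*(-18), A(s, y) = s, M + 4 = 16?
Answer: -1/2888 ≈ -0.00034626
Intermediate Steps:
M = 12 (M = -4 + 16 = 12)
Z = 8 (Z = -10 + 18 = 8)
f = 19 (f = (-16 - 3)/(12 - 13) = -19/(-1) = -19*(-1) = 19)
1/((f*Z)*(-19)) = 1/((19*8)*(-19)) = 1/(152*(-19)) = 1/(-2888) = -1/2888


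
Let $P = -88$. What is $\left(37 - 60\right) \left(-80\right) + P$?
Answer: $1752$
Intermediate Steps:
$\left(37 - 60\right) \left(-80\right) + P = \left(37 - 60\right) \left(-80\right) - 88 = \left(-23\right) \left(-80\right) - 88 = 1840 - 88 = 1752$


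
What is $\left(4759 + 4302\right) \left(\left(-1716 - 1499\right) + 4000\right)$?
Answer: $7112885$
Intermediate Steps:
$\left(4759 + 4302\right) \left(\left(-1716 - 1499\right) + 4000\right) = 9061 \left(-3215 + 4000\right) = 9061 \cdot 785 = 7112885$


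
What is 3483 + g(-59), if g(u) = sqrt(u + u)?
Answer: 3483 + I*sqrt(118) ≈ 3483.0 + 10.863*I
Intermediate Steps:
g(u) = sqrt(2)*sqrt(u) (g(u) = sqrt(2*u) = sqrt(2)*sqrt(u))
3483 + g(-59) = 3483 + sqrt(2)*sqrt(-59) = 3483 + sqrt(2)*(I*sqrt(59)) = 3483 + I*sqrt(118)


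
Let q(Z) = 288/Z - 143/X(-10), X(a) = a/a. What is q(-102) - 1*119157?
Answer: -2028148/17 ≈ -1.1930e+5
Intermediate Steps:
X(a) = 1
q(Z) = -143 + 288/Z (q(Z) = 288/Z - 143/1 = 288/Z - 143*1 = 288/Z - 143 = -143 + 288/Z)
q(-102) - 1*119157 = (-143 + 288/(-102)) - 1*119157 = (-143 + 288*(-1/102)) - 119157 = (-143 - 48/17) - 119157 = -2479/17 - 119157 = -2028148/17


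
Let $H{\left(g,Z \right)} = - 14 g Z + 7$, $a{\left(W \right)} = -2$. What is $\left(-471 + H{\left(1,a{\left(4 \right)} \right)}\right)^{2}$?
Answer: $190096$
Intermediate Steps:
$H{\left(g,Z \right)} = 7 - 14 Z g$ ($H{\left(g,Z \right)} = - 14 Z g + 7 = 7 - 14 Z g$)
$\left(-471 + H{\left(1,a{\left(4 \right)} \right)}\right)^{2} = \left(-471 - \left(-7 - 28\right)\right)^{2} = \left(-471 + \left(7 + 28\right)\right)^{2} = \left(-471 + 35\right)^{2} = \left(-436\right)^{2} = 190096$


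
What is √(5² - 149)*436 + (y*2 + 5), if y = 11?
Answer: 27 + 872*I*√31 ≈ 27.0 + 4855.1*I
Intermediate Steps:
√(5² - 149)*436 + (y*2 + 5) = √(5² - 149)*436 + (11*2 + 5) = √(25 - 149)*436 + (22 + 5) = √(-124)*436 + 27 = (2*I*√31)*436 + 27 = 872*I*√31 + 27 = 27 + 872*I*√31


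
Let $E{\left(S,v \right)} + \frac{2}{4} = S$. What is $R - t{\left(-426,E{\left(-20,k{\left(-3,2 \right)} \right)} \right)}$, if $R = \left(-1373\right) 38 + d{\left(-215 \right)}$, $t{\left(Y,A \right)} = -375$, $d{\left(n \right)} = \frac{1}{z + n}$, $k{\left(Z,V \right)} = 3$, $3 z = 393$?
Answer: $- \frac{4351117}{84} \approx -51799.0$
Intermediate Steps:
$z = 131$ ($z = \frac{1}{3} \cdot 393 = 131$)
$E{\left(S,v \right)} = - \frac{1}{2} + S$
$d{\left(n \right)} = \frac{1}{131 + n}$
$R = - \frac{4382617}{84}$ ($R = \left(-1373\right) 38 + \frac{1}{131 - 215} = -52174 + \frac{1}{-84} = -52174 - \frac{1}{84} = - \frac{4382617}{84} \approx -52174.0$)
$R - t{\left(-426,E{\left(-20,k{\left(-3,2 \right)} \right)} \right)} = - \frac{4382617}{84} - -375 = - \frac{4382617}{84} + 375 = - \frac{4351117}{84}$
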